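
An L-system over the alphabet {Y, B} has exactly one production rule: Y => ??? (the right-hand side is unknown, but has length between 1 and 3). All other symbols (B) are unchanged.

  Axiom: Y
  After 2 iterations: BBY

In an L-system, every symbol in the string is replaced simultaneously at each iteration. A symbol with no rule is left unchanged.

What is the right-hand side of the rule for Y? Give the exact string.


Answer: BY

Derivation:
Trying Y => BY:
  Step 0: Y
  Step 1: BY
  Step 2: BBY
Matches the given result.


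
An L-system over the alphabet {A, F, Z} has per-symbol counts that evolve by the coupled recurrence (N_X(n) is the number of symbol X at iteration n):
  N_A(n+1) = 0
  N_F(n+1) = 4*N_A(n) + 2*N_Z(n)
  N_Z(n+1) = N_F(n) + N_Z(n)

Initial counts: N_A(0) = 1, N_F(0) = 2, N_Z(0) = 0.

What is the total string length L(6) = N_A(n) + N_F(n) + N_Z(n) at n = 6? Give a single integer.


Step 0: N_A=1, N_F=2, N_Z=0, L=3
Step 1: N_A=0, N_F=4, N_Z=2, L=6
Step 2: N_A=0, N_F=4, N_Z=6, L=10
Step 3: N_A=0, N_F=12, N_Z=10, L=22
Step 4: N_A=0, N_F=20, N_Z=22, L=42
Step 5: N_A=0, N_F=44, N_Z=42, L=86
Step 6: N_A=0, N_F=84, N_Z=86, L=170

Answer: 170


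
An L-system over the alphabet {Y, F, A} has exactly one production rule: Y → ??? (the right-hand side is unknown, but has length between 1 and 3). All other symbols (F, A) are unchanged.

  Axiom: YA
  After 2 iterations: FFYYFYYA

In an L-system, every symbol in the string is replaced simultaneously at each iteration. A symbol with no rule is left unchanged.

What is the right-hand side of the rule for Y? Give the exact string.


Answer: FYY

Derivation:
Trying Y → FYY:
  Step 0: YA
  Step 1: FYYA
  Step 2: FFYYFYYA
Matches the given result.


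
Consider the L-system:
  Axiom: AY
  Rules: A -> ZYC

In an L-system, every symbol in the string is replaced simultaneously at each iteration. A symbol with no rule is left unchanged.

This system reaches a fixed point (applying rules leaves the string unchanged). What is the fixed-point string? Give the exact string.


Step 0: AY
Step 1: ZYCY
Step 2: ZYCY  (unchanged — fixed point at step 1)

Answer: ZYCY


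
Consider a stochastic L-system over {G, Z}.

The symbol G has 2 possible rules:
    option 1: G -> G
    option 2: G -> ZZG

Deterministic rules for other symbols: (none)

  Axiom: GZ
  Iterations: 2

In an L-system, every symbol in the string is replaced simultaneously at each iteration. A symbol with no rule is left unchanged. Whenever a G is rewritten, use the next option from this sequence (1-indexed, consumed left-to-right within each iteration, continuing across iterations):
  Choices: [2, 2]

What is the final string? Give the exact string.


Answer: ZZZZGZ

Derivation:
Step 0: GZ
Step 1: ZZGZ  (used choices [2])
Step 2: ZZZZGZ  (used choices [2])


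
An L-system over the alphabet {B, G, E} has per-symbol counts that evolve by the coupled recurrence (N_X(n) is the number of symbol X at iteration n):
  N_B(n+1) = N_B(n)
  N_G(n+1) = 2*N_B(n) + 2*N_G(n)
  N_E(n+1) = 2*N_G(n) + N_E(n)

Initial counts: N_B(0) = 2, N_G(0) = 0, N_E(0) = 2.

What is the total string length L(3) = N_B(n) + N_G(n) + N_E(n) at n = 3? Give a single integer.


Step 0: N_B=2, N_G=0, N_E=2, L=4
Step 1: N_B=2, N_G=4, N_E=2, L=8
Step 2: N_B=2, N_G=12, N_E=10, L=24
Step 3: N_B=2, N_G=28, N_E=34, L=64

Answer: 64


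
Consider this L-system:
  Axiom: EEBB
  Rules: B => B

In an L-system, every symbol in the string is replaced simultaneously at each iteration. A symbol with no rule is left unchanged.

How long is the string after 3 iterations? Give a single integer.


Step 0: length = 4
Step 1: length = 4
Step 2: length = 4
Step 3: length = 4

Answer: 4


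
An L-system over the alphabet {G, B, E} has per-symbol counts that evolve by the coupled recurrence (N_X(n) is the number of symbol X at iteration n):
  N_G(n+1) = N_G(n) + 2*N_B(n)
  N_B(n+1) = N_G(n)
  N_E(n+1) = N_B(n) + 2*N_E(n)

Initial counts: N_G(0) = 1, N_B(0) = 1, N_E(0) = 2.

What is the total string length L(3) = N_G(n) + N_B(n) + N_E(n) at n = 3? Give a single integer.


Answer: 41

Derivation:
Step 0: N_G=1, N_B=1, N_E=2, L=4
Step 1: N_G=3, N_B=1, N_E=5, L=9
Step 2: N_G=5, N_B=3, N_E=11, L=19
Step 3: N_G=11, N_B=5, N_E=25, L=41


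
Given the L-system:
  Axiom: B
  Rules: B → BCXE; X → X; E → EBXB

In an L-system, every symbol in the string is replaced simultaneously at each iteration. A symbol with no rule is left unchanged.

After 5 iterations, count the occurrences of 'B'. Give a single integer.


Step 0: B  (1 'B')
Step 1: BCXE  (1 'B')
Step 2: BCXECXEBXB  (3 'B')
Step 3: BCXECXEBXBCXEBXBBCXEXBCXE  (7 'B')
Step 4: BCXECXEBXBCXEBXBBCXEXBCXECXEBXBBCXEXBCXEBCXECXEBXBXBCXECXEBXB  (17 'B')
Step 5: BCXECXEBXBCXEBXBBCXEXBCXECXEBXBBCXEXBCXEBCXECXEBXBXBCXECXEBXBCXEBXBBCXEXBCXEBCXECXEBXBXBCXECXEBXBBCXECXEBXBCXEBXBBCXEXBCXEXBCXECXEBXBCXEBXBBCXEXBCXE  (41 'B')

Answer: 41


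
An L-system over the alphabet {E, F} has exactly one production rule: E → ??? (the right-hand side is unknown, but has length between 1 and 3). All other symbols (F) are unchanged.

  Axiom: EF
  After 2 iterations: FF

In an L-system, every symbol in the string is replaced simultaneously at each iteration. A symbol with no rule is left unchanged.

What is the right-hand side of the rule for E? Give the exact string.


Answer: F

Derivation:
Trying E → F:
  Step 0: EF
  Step 1: FF
  Step 2: FF
Matches the given result.


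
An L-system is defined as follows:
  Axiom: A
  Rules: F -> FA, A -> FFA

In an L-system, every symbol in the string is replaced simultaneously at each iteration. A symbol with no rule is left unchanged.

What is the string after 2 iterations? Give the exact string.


Step 0: A
Step 1: FFA
Step 2: FAFAFFA

Answer: FAFAFFA


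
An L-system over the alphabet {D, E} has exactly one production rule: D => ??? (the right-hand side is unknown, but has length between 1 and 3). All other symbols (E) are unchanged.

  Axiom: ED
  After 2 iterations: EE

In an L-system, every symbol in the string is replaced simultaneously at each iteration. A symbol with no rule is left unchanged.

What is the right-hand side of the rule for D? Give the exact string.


Answer: E

Derivation:
Trying D => E:
  Step 0: ED
  Step 1: EE
  Step 2: EE
Matches the given result.


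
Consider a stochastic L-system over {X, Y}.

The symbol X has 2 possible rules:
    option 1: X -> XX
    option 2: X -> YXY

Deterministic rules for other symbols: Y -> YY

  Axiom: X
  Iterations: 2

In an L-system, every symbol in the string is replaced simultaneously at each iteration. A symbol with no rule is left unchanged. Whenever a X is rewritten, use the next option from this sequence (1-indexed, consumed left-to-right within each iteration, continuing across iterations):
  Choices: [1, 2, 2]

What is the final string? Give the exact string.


Answer: YXYYXY

Derivation:
Step 0: X
Step 1: XX  (used choices [1])
Step 2: YXYYXY  (used choices [2, 2])


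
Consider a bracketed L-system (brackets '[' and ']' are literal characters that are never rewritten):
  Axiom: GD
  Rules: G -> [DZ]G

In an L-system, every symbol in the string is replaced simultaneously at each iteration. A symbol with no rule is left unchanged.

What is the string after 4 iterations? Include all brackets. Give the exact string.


Step 0: GD
Step 1: [DZ]GD
Step 2: [DZ][DZ]GD
Step 3: [DZ][DZ][DZ]GD
Step 4: [DZ][DZ][DZ][DZ]GD

Answer: [DZ][DZ][DZ][DZ]GD


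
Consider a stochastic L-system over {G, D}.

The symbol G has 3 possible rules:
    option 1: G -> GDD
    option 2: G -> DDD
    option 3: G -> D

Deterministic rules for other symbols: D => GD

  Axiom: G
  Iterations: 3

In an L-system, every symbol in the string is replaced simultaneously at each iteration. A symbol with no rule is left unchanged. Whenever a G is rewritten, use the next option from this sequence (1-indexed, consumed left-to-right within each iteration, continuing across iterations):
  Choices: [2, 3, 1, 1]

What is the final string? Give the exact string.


Answer: DGDGDDGDGDDGD

Derivation:
Step 0: G
Step 1: DDD  (used choices [2])
Step 2: GDGDGD  (used choices [])
Step 3: DGDGDDGDGDDGD  (used choices [3, 1, 1])


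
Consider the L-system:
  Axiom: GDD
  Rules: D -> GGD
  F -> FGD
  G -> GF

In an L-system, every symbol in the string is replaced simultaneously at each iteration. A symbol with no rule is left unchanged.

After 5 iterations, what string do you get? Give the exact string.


Step 0: GDD
Step 1: GFGGDGGD
Step 2: GFFGDGFGFGGDGFGFGGD
Step 3: GFFGDFGDGFGGDGFFGDGFFGDGFGFGGDGFFGDGFFGDGFGFGGD
Step 4: GFFGDFGDGFGGDFGDGFGGDGFFGDGFGFGGDGFFGDFGDGFGGDGFFGDFGDGFGGDGFFGDGFFGDGFGFGGDGFFGDFGDGFGGDGFFGDFGDGFGGDGFFGDGFFGDGFGFGGD
Step 5: GFFGDFGDGFGGDFGDGFGGDGFFGDGFGFGGDFGDGFGGDGFFGDGFGFGGDGFFGDFGDGFGGDGFFGDGFFGDGFGFGGDGFFGDFGDGFGGDFGDGFGGDGFFGDGFGFGGDGFFGDFGDGFGGDFGDGFGGDGFFGDGFGFGGDGFFGDFGDGFGGDGFFGDFGDGFGGDGFFGDGFFGDGFGFGGDGFFGDFGDGFGGDFGDGFGGDGFFGDGFGFGGDGFFGDFGDGFGGDFGDGFGGDGFFGDGFGFGGDGFFGDFGDGFGGDGFFGDFGDGFGGDGFFGDGFFGDGFGFGGD

Answer: GFFGDFGDGFGGDFGDGFGGDGFFGDGFGFGGDFGDGFGGDGFFGDGFGFGGDGFFGDFGDGFGGDGFFGDGFFGDGFGFGGDGFFGDFGDGFGGDFGDGFGGDGFFGDGFGFGGDGFFGDFGDGFGGDFGDGFGGDGFFGDGFGFGGDGFFGDFGDGFGGDGFFGDFGDGFGGDGFFGDGFFGDGFGFGGDGFFGDFGDGFGGDFGDGFGGDGFFGDGFGFGGDGFFGDFGDGFGGDFGDGFGGDGFFGDGFGFGGDGFFGDFGDGFGGDGFFGDFGDGFGGDGFFGDGFFGDGFGFGGD


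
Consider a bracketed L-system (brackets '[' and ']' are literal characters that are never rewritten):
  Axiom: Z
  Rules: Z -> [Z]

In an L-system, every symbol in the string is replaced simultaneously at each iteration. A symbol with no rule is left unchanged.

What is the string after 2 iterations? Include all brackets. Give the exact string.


Answer: [[Z]]

Derivation:
Step 0: Z
Step 1: [Z]
Step 2: [[Z]]


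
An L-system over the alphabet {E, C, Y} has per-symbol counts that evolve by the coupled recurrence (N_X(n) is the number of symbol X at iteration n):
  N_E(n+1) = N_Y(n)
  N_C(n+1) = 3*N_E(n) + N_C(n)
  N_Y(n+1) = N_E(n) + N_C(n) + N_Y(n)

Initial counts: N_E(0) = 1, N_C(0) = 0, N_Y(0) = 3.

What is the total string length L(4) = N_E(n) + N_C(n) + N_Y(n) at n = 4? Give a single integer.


Answer: 140

Derivation:
Step 0: N_E=1, N_C=0, N_Y=3, L=4
Step 1: N_E=3, N_C=3, N_Y=4, L=10
Step 2: N_E=4, N_C=12, N_Y=10, L=26
Step 3: N_E=10, N_C=24, N_Y=26, L=60
Step 4: N_E=26, N_C=54, N_Y=60, L=140


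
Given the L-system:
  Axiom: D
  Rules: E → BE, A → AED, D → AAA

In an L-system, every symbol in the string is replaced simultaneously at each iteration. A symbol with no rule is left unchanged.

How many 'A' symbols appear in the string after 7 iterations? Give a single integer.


Step 0: length=1, 'A' count=0
Step 1: length=3, 'A' count=3
Step 2: length=9, 'A' count=3
Step 3: length=24, 'A' count=12
Step 4: length=60, 'A' count=21
Step 5: length=144, 'A' count=57
Step 6: length=339, 'A' count=120
Step 7: length=789, 'A' count=291
Final string: AEDBEAAABBEAEDAEDAEDBBBEAEDBEAAAAEDBEAAAAEDBEAAABBBBEAEDBEAAABBEAEDAEDAEDAEDBEAAABBEAEDAEDAEDAEDBEAAABBEAEDAEDAEDBBBBBEAEDBEAAABBEAEDAEDAEDBBBEAEDBEAAAAEDBEAAAAEDBEAAAAEDBEAAABBEAEDAEDAEDBBBEAEDBEAAAAEDBEAAAAEDBEAAAAEDBEAAABBEAEDAEDAEDBBBEAEDBEAAAAEDBEAAAAEDBEAAAAEDBEAAABBEAEDAEDAEDBBBEAEDBEAAAAEDBEAAAAEDBEAAABBBBEAEDBEAAABBEAEDAEDAEDAEDBEAAABBEAEDAEDAEDAEDBEAAABBEAEDAEDAEDBBBBBEAEDBEAAABBEAEDAEDAEDBBBEAEDBEAAAAEDBEAAAAEDBEAAAAEDBEAAABBEAEDAEDAEDBBBEAEDBEAAAAEDBEAAAAEDBEAAAAEDBEAAABBEAEDAEDAEDBBBEAEDBEAAAAEDBEAAAAEDBEAAAAEDBEAAABBEAEDAEDAEDBBBEAEDBEAAAAEDBEAAAAEDBEAAABBBBEAEDBEAAABBEAEDAEDAEDAEDBEAAABBEAEDAEDAEDAEDBEAAABBEAEDAEDAEDBBBBBEAEDBEAAABBEAEDAEDAEDBBBEAEDBEAAAAEDBEAAAAEDBEAAAAEDBEAAABBEAEDAEDAEDBBBEAEDBEAAAAEDBEAAAAEDBEAAAAEDBEAAABBEAEDAEDAEDBBBEAEDBEAAAAEDBEAAAAEDBEAAA

Answer: 291


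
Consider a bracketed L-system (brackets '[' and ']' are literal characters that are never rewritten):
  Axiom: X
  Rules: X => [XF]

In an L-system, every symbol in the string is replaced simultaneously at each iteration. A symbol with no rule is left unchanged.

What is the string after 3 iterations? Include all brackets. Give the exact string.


Answer: [[[XF]F]F]

Derivation:
Step 0: X
Step 1: [XF]
Step 2: [[XF]F]
Step 3: [[[XF]F]F]


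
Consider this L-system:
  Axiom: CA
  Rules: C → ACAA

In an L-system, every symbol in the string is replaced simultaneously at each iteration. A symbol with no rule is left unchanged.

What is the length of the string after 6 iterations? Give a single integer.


Step 0: length = 2
Step 1: length = 5
Step 2: length = 8
Step 3: length = 11
Step 4: length = 14
Step 5: length = 17
Step 6: length = 20

Answer: 20


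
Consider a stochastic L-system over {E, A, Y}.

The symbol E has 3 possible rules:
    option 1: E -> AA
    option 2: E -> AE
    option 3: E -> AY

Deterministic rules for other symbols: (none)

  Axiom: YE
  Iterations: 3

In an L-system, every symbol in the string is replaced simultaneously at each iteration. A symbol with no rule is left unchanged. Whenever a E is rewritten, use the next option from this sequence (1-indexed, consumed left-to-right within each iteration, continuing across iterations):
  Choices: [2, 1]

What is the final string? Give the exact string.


Answer: YAAA

Derivation:
Step 0: YE
Step 1: YAE  (used choices [2])
Step 2: YAAA  (used choices [1])
Step 3: YAAA  (used choices [])


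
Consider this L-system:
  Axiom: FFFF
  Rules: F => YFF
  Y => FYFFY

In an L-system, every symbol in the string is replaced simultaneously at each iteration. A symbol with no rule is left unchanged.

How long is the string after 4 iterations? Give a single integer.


Step 0: length = 4
Step 1: length = 12
Step 2: length = 44
Step 3: length = 164
Step 4: length = 612

Answer: 612


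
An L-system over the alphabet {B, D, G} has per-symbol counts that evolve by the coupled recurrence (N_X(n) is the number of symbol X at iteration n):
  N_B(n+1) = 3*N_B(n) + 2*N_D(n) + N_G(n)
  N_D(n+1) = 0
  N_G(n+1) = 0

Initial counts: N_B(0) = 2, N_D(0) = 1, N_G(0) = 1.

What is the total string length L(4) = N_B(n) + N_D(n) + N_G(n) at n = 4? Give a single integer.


Answer: 243

Derivation:
Step 0: N_B=2, N_D=1, N_G=1, L=4
Step 1: N_B=9, N_D=0, N_G=0, L=9
Step 2: N_B=27, N_D=0, N_G=0, L=27
Step 3: N_B=81, N_D=0, N_G=0, L=81
Step 4: N_B=243, N_D=0, N_G=0, L=243


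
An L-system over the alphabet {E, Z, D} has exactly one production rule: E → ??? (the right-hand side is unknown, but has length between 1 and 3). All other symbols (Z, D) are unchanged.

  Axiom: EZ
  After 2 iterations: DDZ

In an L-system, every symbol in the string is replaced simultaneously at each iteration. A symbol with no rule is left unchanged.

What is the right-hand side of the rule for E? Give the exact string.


Trying E → DD:
  Step 0: EZ
  Step 1: DDZ
  Step 2: DDZ
Matches the given result.

Answer: DD


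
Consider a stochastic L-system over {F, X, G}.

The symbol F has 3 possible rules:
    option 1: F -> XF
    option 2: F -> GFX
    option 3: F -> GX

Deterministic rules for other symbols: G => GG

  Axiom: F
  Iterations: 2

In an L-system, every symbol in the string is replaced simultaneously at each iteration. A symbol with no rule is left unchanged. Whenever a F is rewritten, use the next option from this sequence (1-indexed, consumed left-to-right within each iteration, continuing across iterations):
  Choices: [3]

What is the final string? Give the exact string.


Answer: GGX

Derivation:
Step 0: F
Step 1: GX  (used choices [3])
Step 2: GGX  (used choices [])


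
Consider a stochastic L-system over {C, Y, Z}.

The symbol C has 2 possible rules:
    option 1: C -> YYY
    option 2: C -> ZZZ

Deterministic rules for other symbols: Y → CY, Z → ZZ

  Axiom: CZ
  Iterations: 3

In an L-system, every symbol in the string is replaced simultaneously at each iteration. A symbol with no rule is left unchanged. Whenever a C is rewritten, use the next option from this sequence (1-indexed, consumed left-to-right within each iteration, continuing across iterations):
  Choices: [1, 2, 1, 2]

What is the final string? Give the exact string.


Answer: ZZZCYYYYCYZZZCYZZZZZZZZ

Derivation:
Step 0: CZ
Step 1: YYYZZ  (used choices [1])
Step 2: CYCYCYZZZZ  (used choices [])
Step 3: ZZZCYYYYCYZZZCYZZZZZZZZ  (used choices [2, 1, 2])


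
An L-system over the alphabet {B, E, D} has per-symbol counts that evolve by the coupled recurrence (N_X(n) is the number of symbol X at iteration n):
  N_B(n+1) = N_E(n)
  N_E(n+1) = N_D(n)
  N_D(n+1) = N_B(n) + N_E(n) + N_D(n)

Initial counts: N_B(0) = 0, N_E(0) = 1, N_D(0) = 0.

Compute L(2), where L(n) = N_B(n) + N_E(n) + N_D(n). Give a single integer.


Step 0: N_B=0, N_E=1, N_D=0, L=1
Step 1: N_B=1, N_E=0, N_D=1, L=2
Step 2: N_B=0, N_E=1, N_D=2, L=3

Answer: 3


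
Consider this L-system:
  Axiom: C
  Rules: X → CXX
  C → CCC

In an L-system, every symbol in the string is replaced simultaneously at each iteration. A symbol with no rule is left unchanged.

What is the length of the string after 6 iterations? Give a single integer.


Step 0: length = 1
Step 1: length = 3
Step 2: length = 9
Step 3: length = 27
Step 4: length = 81
Step 5: length = 243
Step 6: length = 729

Answer: 729


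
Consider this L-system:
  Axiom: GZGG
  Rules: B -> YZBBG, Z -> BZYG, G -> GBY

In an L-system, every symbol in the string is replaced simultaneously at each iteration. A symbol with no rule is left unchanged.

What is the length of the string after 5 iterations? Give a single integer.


Answer: 1237

Derivation:
Step 0: length = 4
Step 1: length = 13
Step 2: length = 40
Step 3: length = 125
Step 4: length = 393
Step 5: length = 1237


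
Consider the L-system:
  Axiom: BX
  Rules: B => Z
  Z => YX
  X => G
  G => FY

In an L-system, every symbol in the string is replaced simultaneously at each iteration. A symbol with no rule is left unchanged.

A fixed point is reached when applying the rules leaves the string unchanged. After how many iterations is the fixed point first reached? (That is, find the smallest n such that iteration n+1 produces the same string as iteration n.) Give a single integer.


Answer: 4

Derivation:
Step 0: BX
Step 1: ZG
Step 2: YXFY
Step 3: YGFY
Step 4: YFYFY
Step 5: YFYFY  (unchanged — fixed point at step 4)


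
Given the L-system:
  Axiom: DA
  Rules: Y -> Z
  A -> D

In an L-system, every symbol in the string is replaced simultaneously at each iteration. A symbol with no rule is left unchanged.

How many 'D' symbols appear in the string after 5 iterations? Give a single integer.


Answer: 2

Derivation:
Step 0: DA  (1 'D')
Step 1: DD  (2 'D')
Step 2: DD  (2 'D')
Step 3: DD  (2 'D')
Step 4: DD  (2 'D')
Step 5: DD  (2 'D')


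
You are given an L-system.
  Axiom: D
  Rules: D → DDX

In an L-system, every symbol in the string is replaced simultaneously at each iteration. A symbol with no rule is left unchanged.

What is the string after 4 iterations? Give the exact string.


Answer: DDXDDXXDDXDDXXXDDXDDXXDDXDDXXXX

Derivation:
Step 0: D
Step 1: DDX
Step 2: DDXDDXX
Step 3: DDXDDXXDDXDDXXX
Step 4: DDXDDXXDDXDDXXXDDXDDXXDDXDDXXXX


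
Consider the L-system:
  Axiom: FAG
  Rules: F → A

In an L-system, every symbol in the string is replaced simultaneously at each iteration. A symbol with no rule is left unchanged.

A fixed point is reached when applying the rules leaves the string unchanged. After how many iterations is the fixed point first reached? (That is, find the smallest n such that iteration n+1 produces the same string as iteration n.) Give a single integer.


Answer: 1

Derivation:
Step 0: FAG
Step 1: AAG
Step 2: AAG  (unchanged — fixed point at step 1)


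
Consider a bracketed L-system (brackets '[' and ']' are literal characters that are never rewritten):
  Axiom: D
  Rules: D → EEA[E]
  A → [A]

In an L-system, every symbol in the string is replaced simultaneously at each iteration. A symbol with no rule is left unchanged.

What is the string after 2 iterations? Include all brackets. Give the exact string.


Answer: EE[A][E]

Derivation:
Step 0: D
Step 1: EEA[E]
Step 2: EE[A][E]


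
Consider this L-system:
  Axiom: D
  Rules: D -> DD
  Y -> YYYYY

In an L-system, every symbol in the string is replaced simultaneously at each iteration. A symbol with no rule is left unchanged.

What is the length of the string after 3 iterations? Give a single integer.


Answer: 8

Derivation:
Step 0: length = 1
Step 1: length = 2
Step 2: length = 4
Step 3: length = 8


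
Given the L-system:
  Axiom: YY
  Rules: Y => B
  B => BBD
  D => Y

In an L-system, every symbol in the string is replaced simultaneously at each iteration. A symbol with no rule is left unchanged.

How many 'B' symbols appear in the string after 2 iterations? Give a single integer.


Answer: 4

Derivation:
Step 0: YY  (0 'B')
Step 1: BB  (2 'B')
Step 2: BBDBBD  (4 'B')


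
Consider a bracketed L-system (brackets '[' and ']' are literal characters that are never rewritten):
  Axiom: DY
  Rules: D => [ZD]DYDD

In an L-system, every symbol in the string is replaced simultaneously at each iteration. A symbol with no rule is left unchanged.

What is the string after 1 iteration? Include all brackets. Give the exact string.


Answer: [ZD]DYDDY

Derivation:
Step 0: DY
Step 1: [ZD]DYDDY


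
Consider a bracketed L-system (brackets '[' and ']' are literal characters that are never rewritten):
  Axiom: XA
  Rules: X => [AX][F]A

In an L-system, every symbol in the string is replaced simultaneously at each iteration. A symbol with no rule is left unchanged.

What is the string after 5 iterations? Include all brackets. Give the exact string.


Answer: [A[A[A[A[AX][F]A][F]A][F]A][F]A][F]AA

Derivation:
Step 0: XA
Step 1: [AX][F]AA
Step 2: [A[AX][F]A][F]AA
Step 3: [A[A[AX][F]A][F]A][F]AA
Step 4: [A[A[A[AX][F]A][F]A][F]A][F]AA
Step 5: [A[A[A[A[AX][F]A][F]A][F]A][F]A][F]AA


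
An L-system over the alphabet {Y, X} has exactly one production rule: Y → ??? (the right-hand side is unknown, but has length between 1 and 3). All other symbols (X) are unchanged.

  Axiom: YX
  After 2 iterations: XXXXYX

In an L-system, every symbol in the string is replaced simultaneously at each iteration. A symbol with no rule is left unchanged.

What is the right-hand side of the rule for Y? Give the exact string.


Answer: XXY

Derivation:
Trying Y → XXY:
  Step 0: YX
  Step 1: XXYX
  Step 2: XXXXYX
Matches the given result.


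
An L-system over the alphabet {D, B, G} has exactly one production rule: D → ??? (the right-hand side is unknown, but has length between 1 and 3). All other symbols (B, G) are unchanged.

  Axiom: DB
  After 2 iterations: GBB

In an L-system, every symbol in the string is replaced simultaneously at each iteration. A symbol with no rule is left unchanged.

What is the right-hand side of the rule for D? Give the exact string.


Trying D → GB:
  Step 0: DB
  Step 1: GBB
  Step 2: GBB
Matches the given result.

Answer: GB


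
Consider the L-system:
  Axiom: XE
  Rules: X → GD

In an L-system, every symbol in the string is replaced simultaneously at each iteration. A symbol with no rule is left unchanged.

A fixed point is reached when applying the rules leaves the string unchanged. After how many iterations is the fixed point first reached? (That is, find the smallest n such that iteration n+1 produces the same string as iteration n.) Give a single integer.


Answer: 1

Derivation:
Step 0: XE
Step 1: GDE
Step 2: GDE  (unchanged — fixed point at step 1)


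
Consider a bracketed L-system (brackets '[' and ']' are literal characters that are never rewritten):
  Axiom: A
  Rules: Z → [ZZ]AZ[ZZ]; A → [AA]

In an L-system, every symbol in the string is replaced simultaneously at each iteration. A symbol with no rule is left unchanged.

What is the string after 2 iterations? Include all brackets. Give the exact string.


Answer: [[AA][AA]]

Derivation:
Step 0: A
Step 1: [AA]
Step 2: [[AA][AA]]


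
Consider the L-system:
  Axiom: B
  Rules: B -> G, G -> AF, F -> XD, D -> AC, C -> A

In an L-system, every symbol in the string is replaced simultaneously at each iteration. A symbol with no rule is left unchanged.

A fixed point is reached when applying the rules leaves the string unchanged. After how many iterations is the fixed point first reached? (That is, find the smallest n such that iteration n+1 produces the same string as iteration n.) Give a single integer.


Answer: 5

Derivation:
Step 0: B
Step 1: G
Step 2: AF
Step 3: AXD
Step 4: AXAC
Step 5: AXAA
Step 6: AXAA  (unchanged — fixed point at step 5)


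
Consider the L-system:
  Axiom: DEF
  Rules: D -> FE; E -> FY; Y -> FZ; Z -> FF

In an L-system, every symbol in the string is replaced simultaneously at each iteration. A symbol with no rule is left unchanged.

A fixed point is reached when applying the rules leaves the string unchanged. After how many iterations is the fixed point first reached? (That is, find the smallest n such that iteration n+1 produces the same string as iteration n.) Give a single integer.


Step 0: DEF
Step 1: FEFYF
Step 2: FFYFFZF
Step 3: FFFZFFFFF
Step 4: FFFFFFFFFF
Step 5: FFFFFFFFFF  (unchanged — fixed point at step 4)

Answer: 4


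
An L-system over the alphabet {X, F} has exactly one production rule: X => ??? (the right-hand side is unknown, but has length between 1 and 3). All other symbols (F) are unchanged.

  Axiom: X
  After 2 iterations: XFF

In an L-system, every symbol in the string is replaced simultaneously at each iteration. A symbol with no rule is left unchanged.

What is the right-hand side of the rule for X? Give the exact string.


Trying X => XF:
  Step 0: X
  Step 1: XF
  Step 2: XFF
Matches the given result.

Answer: XF


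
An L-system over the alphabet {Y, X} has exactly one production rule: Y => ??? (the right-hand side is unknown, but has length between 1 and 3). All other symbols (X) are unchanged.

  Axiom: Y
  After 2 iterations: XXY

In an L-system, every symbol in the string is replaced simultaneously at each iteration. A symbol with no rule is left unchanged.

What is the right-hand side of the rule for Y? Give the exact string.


Answer: XY

Derivation:
Trying Y => XY:
  Step 0: Y
  Step 1: XY
  Step 2: XXY
Matches the given result.


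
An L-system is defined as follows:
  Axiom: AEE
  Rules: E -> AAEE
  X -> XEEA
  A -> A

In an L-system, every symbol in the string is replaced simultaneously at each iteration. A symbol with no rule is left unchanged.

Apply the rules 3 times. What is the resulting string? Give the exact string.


Step 0: AEE
Step 1: AAAEEAAEE
Step 2: AAAAAEEAAEEAAAAEEAAEE
Step 3: AAAAAAAEEAAEEAAAAEEAAEEAAAAAAEEAAEEAAAAEEAAEE

Answer: AAAAAAAEEAAEEAAAAEEAAEEAAAAAAEEAAEEAAAAEEAAEE


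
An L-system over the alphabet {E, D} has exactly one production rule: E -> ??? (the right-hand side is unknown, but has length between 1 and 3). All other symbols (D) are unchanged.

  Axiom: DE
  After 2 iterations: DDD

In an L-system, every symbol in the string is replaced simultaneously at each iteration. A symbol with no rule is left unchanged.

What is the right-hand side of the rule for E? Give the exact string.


Trying E -> DD:
  Step 0: DE
  Step 1: DDD
  Step 2: DDD
Matches the given result.

Answer: DD


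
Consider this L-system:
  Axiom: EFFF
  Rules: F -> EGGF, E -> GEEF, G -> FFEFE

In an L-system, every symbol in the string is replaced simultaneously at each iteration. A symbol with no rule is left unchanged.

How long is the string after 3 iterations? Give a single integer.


Answer: 297

Derivation:
Step 0: length = 4
Step 1: length = 16
Step 2: length = 71
Step 3: length = 297


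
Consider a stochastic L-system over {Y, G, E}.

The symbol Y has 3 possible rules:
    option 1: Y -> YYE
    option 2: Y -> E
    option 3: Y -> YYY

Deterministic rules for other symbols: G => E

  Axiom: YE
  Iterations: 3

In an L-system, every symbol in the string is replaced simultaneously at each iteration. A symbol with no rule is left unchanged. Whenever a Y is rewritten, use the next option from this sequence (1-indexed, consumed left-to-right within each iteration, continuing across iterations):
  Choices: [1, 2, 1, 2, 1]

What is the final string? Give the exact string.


Answer: EEYYEEEE

Derivation:
Step 0: YE
Step 1: YYEE  (used choices [1])
Step 2: EYYEEE  (used choices [2, 1])
Step 3: EEYYEEEE  (used choices [2, 1])


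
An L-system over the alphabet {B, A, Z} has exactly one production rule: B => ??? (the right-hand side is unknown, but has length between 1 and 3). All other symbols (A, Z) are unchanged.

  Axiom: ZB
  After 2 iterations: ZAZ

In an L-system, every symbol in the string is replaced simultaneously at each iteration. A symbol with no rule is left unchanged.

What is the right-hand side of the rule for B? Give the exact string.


Trying B => AZ:
  Step 0: ZB
  Step 1: ZAZ
  Step 2: ZAZ
Matches the given result.

Answer: AZ


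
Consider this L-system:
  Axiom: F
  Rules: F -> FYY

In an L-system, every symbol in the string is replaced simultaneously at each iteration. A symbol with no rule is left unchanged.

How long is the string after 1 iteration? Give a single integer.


Answer: 3

Derivation:
Step 0: length = 1
Step 1: length = 3


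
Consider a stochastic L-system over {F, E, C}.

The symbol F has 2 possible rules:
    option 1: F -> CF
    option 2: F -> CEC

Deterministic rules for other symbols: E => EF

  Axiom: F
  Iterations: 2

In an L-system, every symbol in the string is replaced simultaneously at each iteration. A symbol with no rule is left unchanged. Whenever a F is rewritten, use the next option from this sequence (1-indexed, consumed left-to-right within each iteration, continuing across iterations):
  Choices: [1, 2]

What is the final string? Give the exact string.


Answer: CCEC

Derivation:
Step 0: F
Step 1: CF  (used choices [1])
Step 2: CCEC  (used choices [2])


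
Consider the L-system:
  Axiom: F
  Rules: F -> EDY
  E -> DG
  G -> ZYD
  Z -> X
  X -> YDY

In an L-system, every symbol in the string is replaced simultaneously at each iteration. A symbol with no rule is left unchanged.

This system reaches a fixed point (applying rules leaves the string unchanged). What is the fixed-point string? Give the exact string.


Step 0: F
Step 1: EDY
Step 2: DGDY
Step 3: DZYDDY
Step 4: DXYDDY
Step 5: DYDYYDDY
Step 6: DYDYYDDY  (unchanged — fixed point at step 5)

Answer: DYDYYDDY


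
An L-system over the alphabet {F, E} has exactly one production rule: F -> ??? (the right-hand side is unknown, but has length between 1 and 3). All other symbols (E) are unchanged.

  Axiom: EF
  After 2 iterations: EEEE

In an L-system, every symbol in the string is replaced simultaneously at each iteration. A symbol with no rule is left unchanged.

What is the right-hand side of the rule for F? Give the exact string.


Answer: EEE

Derivation:
Trying F -> EEE:
  Step 0: EF
  Step 1: EEEE
  Step 2: EEEE
Matches the given result.


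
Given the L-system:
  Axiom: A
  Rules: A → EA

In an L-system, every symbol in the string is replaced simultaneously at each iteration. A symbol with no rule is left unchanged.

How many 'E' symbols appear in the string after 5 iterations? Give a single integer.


Answer: 5

Derivation:
Step 0: A  (0 'E')
Step 1: EA  (1 'E')
Step 2: EEA  (2 'E')
Step 3: EEEA  (3 'E')
Step 4: EEEEA  (4 'E')
Step 5: EEEEEA  (5 'E')


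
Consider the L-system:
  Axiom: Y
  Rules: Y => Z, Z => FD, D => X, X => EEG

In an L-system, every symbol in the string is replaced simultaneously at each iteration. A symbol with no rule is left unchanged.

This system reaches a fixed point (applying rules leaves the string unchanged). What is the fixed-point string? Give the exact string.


Answer: FEEG

Derivation:
Step 0: Y
Step 1: Z
Step 2: FD
Step 3: FX
Step 4: FEEG
Step 5: FEEG  (unchanged — fixed point at step 4)


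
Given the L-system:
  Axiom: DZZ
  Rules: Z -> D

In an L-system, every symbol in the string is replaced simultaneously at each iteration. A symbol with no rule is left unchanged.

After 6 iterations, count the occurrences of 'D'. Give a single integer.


Answer: 3

Derivation:
Step 0: DZZ  (1 'D')
Step 1: DDD  (3 'D')
Step 2: DDD  (3 'D')
Step 3: DDD  (3 'D')
Step 4: DDD  (3 'D')
Step 5: DDD  (3 'D')
Step 6: DDD  (3 'D')


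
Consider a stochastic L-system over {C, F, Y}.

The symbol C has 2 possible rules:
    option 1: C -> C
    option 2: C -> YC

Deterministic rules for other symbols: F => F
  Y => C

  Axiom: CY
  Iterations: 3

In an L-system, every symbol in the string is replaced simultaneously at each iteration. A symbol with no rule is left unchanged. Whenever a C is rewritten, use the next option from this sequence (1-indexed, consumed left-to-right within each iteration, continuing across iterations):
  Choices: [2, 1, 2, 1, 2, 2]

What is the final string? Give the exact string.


Answer: CYCCYC

Derivation:
Step 0: CY
Step 1: YCC  (used choices [2])
Step 2: CCYC  (used choices [1, 2])
Step 3: CYCCYC  (used choices [1, 2, 2])


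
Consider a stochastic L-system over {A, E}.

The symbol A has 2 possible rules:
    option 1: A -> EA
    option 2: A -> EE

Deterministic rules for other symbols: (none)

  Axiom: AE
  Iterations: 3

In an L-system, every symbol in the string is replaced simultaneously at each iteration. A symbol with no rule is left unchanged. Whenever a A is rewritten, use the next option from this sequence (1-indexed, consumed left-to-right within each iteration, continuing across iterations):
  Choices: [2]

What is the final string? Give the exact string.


Answer: EEE

Derivation:
Step 0: AE
Step 1: EEE  (used choices [2])
Step 2: EEE  (used choices [])
Step 3: EEE  (used choices [])


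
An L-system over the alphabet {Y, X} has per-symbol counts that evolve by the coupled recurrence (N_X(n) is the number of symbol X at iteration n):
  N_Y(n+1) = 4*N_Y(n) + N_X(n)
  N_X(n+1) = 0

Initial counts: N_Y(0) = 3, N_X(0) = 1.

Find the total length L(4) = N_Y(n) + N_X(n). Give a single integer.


Answer: 832

Derivation:
Step 0: N_Y=3, N_X=1, L=4
Step 1: N_Y=13, N_X=0, L=13
Step 2: N_Y=52, N_X=0, L=52
Step 3: N_Y=208, N_X=0, L=208
Step 4: N_Y=832, N_X=0, L=832


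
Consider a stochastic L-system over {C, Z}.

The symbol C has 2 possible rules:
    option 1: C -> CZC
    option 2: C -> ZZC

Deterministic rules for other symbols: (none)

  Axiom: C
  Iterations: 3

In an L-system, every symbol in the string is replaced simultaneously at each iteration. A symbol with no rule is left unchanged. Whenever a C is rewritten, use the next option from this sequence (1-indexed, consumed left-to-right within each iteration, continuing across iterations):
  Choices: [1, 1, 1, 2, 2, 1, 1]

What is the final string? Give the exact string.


Step 0: C
Step 1: CZC  (used choices [1])
Step 2: CZCZCZC  (used choices [1, 1])
Step 3: ZZCZZZCZCZCZCZC  (used choices [2, 2, 1, 1])

Answer: ZZCZZZCZCZCZCZC


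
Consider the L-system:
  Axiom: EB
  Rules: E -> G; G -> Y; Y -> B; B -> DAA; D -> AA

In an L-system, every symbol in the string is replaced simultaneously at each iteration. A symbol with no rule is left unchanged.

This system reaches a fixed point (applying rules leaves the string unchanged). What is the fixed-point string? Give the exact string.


Answer: AAAAAAAA

Derivation:
Step 0: EB
Step 1: GDAA
Step 2: YAAAA
Step 3: BAAAA
Step 4: DAAAAAA
Step 5: AAAAAAAA
Step 6: AAAAAAAA  (unchanged — fixed point at step 5)


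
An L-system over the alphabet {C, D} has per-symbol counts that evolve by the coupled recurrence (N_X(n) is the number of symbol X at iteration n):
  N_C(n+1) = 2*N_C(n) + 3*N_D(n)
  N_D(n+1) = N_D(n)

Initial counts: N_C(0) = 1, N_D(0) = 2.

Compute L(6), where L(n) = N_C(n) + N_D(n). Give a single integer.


Answer: 444

Derivation:
Step 0: N_C=1, N_D=2, L=3
Step 1: N_C=8, N_D=2, L=10
Step 2: N_C=22, N_D=2, L=24
Step 3: N_C=50, N_D=2, L=52
Step 4: N_C=106, N_D=2, L=108
Step 5: N_C=218, N_D=2, L=220
Step 6: N_C=442, N_D=2, L=444


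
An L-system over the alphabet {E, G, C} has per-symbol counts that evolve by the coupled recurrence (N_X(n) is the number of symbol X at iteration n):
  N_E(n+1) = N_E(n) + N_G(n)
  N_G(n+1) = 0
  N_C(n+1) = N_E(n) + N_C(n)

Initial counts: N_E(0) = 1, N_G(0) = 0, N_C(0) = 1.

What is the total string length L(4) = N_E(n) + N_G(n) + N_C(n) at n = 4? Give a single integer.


Answer: 6

Derivation:
Step 0: N_E=1, N_G=0, N_C=1, L=2
Step 1: N_E=1, N_G=0, N_C=2, L=3
Step 2: N_E=1, N_G=0, N_C=3, L=4
Step 3: N_E=1, N_G=0, N_C=4, L=5
Step 4: N_E=1, N_G=0, N_C=5, L=6


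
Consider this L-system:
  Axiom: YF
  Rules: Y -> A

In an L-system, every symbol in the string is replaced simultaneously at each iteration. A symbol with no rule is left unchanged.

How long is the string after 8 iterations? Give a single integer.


Answer: 2

Derivation:
Step 0: length = 2
Step 1: length = 2
Step 2: length = 2
Step 3: length = 2
Step 4: length = 2
Step 5: length = 2
Step 6: length = 2
Step 7: length = 2
Step 8: length = 2


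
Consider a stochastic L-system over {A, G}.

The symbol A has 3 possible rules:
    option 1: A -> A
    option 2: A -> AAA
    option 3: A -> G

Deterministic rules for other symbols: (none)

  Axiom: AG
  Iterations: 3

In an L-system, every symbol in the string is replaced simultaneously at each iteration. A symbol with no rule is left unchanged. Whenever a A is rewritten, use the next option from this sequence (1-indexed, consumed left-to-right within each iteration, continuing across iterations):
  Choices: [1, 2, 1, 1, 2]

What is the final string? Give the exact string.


Answer: AAAAAG

Derivation:
Step 0: AG
Step 1: AG  (used choices [1])
Step 2: AAAG  (used choices [2])
Step 3: AAAAAG  (used choices [1, 1, 2])


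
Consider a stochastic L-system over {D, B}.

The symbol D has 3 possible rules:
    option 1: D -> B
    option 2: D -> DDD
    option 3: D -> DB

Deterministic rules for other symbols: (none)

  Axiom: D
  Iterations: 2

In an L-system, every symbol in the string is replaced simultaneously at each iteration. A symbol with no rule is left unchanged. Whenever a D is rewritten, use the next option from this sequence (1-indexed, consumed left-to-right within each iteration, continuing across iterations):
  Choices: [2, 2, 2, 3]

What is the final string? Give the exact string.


Step 0: D
Step 1: DDD  (used choices [2])
Step 2: DDDDDDDB  (used choices [2, 2, 3])

Answer: DDDDDDDB


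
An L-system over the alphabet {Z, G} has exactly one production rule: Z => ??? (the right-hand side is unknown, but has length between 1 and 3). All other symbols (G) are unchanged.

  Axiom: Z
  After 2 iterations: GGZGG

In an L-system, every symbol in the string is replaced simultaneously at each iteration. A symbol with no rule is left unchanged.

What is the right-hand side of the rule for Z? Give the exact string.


Trying Z => GZG:
  Step 0: Z
  Step 1: GZG
  Step 2: GGZGG
Matches the given result.

Answer: GZG


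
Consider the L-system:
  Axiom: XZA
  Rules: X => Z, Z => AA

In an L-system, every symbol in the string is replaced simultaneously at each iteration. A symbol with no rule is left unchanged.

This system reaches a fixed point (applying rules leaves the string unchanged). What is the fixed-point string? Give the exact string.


Answer: AAAAA

Derivation:
Step 0: XZA
Step 1: ZAAA
Step 2: AAAAA
Step 3: AAAAA  (unchanged — fixed point at step 2)


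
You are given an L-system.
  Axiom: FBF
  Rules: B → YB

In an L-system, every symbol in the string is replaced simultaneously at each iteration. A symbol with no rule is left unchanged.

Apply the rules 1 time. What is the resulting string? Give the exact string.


Step 0: FBF
Step 1: FYBF

Answer: FYBF


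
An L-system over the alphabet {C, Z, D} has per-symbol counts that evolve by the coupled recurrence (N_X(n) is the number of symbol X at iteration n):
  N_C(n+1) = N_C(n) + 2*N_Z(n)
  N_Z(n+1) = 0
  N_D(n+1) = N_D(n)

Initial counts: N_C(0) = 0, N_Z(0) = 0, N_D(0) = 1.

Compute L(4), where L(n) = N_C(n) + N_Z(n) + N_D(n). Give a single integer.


Answer: 1

Derivation:
Step 0: N_C=0, N_Z=0, N_D=1, L=1
Step 1: N_C=0, N_Z=0, N_D=1, L=1
Step 2: N_C=0, N_Z=0, N_D=1, L=1
Step 3: N_C=0, N_Z=0, N_D=1, L=1
Step 4: N_C=0, N_Z=0, N_D=1, L=1
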